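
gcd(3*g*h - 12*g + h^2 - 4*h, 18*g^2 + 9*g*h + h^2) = 3*g + h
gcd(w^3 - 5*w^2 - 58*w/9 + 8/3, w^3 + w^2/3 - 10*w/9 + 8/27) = w^2 + w - 4/9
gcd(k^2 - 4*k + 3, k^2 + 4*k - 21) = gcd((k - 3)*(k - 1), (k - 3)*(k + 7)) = k - 3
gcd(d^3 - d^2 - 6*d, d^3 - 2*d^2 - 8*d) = d^2 + 2*d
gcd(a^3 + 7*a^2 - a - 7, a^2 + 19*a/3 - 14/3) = a + 7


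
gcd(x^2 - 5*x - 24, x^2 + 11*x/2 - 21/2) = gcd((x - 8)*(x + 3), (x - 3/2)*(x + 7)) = 1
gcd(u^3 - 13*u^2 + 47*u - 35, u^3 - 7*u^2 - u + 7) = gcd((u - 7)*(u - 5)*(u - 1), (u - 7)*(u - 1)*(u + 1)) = u^2 - 8*u + 7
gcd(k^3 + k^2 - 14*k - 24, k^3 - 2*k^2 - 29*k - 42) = k^2 + 5*k + 6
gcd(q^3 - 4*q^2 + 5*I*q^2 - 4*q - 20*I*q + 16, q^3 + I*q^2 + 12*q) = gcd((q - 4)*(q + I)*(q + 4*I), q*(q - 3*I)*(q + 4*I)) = q + 4*I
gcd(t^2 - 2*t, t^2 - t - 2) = t - 2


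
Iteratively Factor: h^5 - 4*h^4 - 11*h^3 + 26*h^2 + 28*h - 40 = (h - 1)*(h^4 - 3*h^3 - 14*h^2 + 12*h + 40) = (h - 1)*(h + 2)*(h^3 - 5*h^2 - 4*h + 20) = (h - 1)*(h + 2)^2*(h^2 - 7*h + 10) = (h - 2)*(h - 1)*(h + 2)^2*(h - 5)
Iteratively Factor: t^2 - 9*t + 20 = (t - 5)*(t - 4)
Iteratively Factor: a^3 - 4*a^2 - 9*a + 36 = (a + 3)*(a^2 - 7*a + 12) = (a - 4)*(a + 3)*(a - 3)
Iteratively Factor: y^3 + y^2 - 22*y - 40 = (y + 4)*(y^2 - 3*y - 10) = (y + 2)*(y + 4)*(y - 5)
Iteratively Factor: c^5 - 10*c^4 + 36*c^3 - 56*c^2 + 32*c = (c - 4)*(c^4 - 6*c^3 + 12*c^2 - 8*c) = (c - 4)*(c - 2)*(c^3 - 4*c^2 + 4*c) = (c - 4)*(c - 2)^2*(c^2 - 2*c) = (c - 4)*(c - 2)^3*(c)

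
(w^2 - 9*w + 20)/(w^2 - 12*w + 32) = (w - 5)/(w - 8)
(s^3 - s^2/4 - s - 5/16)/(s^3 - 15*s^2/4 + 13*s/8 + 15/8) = (s + 1/2)/(s - 3)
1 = 1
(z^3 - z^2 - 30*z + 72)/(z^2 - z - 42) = (z^2 - 7*z + 12)/(z - 7)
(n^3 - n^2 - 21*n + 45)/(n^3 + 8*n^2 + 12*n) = (n^3 - n^2 - 21*n + 45)/(n*(n^2 + 8*n + 12))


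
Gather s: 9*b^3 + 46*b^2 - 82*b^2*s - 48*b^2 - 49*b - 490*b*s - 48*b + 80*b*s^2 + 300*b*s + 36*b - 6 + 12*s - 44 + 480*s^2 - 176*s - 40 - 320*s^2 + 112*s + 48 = 9*b^3 - 2*b^2 - 61*b + s^2*(80*b + 160) + s*(-82*b^2 - 190*b - 52) - 42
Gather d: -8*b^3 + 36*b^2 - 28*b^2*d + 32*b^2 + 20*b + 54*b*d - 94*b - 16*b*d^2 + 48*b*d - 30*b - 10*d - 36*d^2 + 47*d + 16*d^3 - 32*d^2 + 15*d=-8*b^3 + 68*b^2 - 104*b + 16*d^3 + d^2*(-16*b - 68) + d*(-28*b^2 + 102*b + 52)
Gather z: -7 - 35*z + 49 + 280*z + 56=245*z + 98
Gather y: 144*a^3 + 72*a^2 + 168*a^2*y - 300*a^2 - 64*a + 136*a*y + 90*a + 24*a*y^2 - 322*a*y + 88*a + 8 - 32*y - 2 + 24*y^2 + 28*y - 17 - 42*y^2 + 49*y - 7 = 144*a^3 - 228*a^2 + 114*a + y^2*(24*a - 18) + y*(168*a^2 - 186*a + 45) - 18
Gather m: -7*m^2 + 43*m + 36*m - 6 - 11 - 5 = -7*m^2 + 79*m - 22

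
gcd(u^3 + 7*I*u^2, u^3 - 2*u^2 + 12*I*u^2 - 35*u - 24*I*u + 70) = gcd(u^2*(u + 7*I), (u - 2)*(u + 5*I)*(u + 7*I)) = u + 7*I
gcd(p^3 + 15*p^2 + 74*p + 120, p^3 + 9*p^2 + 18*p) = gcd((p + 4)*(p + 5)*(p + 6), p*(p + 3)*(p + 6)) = p + 6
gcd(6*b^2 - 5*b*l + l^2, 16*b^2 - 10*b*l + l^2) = 2*b - l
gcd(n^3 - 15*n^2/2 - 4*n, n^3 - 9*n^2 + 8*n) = n^2 - 8*n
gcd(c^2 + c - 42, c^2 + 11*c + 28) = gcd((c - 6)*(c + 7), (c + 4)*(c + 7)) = c + 7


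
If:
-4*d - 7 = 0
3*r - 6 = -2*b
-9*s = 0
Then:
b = 3 - 3*r/2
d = -7/4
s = 0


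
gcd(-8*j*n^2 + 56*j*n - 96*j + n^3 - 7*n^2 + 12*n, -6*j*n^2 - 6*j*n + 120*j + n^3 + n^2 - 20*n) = n - 4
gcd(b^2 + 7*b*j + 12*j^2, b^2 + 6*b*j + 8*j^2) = b + 4*j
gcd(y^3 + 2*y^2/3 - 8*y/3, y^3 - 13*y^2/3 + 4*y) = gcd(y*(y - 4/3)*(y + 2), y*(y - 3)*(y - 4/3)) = y^2 - 4*y/3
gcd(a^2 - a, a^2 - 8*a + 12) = 1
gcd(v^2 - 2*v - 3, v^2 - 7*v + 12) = v - 3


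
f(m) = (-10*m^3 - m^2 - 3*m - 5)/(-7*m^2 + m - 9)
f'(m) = (14*m - 1)*(-10*m^3 - m^2 - 3*m - 5)/(-7*m^2 + m - 9)^2 + (-30*m^2 - 2*m - 3)/(-7*m^2 + m - 9) = 2*(35*m^4 - 10*m^3 + 124*m^2 - 26*m + 16)/(49*m^4 - 14*m^3 + 127*m^2 - 18*m + 81)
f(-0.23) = 0.44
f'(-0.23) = 0.62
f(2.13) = 2.91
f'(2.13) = 1.54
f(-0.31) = 0.39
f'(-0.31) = 0.73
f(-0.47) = 0.25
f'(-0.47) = 0.96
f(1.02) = 1.29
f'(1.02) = 1.25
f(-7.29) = -9.88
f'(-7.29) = 1.45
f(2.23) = 3.07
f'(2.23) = 1.54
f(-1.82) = -1.69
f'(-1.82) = 1.59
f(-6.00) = -8.00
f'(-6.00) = 1.46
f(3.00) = 4.25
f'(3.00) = 1.52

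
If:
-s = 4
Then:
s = -4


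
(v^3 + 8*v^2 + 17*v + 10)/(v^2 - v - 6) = (v^2 + 6*v + 5)/(v - 3)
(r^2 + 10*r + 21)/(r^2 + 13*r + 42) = (r + 3)/(r + 6)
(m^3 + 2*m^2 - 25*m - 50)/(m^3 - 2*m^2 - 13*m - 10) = (m + 5)/(m + 1)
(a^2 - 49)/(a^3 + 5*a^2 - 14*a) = (a - 7)/(a*(a - 2))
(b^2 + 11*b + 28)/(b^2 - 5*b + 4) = (b^2 + 11*b + 28)/(b^2 - 5*b + 4)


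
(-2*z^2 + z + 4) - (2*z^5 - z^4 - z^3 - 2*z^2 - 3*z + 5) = -2*z^5 + z^4 + z^3 + 4*z - 1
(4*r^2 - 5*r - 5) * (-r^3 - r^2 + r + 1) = -4*r^5 + r^4 + 14*r^3 + 4*r^2 - 10*r - 5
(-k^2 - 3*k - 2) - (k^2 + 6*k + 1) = -2*k^2 - 9*k - 3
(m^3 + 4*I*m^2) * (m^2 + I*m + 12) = m^5 + 5*I*m^4 + 8*m^3 + 48*I*m^2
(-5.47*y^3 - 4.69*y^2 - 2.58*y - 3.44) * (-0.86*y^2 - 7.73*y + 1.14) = 4.7042*y^5 + 46.3165*y^4 + 32.2367*y^3 + 17.5552*y^2 + 23.65*y - 3.9216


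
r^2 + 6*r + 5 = (r + 1)*(r + 5)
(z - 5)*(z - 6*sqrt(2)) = z^2 - 6*sqrt(2)*z - 5*z + 30*sqrt(2)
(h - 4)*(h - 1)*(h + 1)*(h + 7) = h^4 + 3*h^3 - 29*h^2 - 3*h + 28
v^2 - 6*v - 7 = (v - 7)*(v + 1)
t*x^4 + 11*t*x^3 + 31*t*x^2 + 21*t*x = x*(x + 3)*(x + 7)*(t*x + t)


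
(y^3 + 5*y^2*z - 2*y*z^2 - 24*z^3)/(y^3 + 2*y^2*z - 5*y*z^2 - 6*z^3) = (y + 4*z)/(y + z)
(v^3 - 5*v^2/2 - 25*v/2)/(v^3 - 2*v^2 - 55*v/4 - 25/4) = 2*v/(2*v + 1)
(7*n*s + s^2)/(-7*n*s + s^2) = (7*n + s)/(-7*n + s)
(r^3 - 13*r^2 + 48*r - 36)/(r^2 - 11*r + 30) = (r^2 - 7*r + 6)/(r - 5)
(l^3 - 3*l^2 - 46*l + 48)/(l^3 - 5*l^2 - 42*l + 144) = (l - 1)/(l - 3)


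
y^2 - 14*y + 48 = (y - 8)*(y - 6)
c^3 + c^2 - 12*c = c*(c - 3)*(c + 4)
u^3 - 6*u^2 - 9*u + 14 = (u - 7)*(u - 1)*(u + 2)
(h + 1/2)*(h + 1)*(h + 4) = h^3 + 11*h^2/2 + 13*h/2 + 2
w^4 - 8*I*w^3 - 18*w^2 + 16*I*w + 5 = (w - 5*I)*(w - I)^3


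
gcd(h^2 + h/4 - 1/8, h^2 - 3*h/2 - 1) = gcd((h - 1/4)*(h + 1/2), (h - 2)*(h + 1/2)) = h + 1/2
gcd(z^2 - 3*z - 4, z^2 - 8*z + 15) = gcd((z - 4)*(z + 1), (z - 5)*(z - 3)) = 1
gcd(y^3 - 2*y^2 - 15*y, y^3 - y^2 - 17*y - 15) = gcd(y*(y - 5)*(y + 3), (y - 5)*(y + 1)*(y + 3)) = y^2 - 2*y - 15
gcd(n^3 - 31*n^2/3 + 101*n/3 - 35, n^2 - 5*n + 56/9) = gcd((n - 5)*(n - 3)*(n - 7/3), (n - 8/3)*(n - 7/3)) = n - 7/3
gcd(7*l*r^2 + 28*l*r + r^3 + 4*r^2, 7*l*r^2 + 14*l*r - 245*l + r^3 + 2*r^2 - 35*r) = 7*l + r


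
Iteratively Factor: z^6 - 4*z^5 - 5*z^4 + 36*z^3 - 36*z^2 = (z + 3)*(z^5 - 7*z^4 + 16*z^3 - 12*z^2) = (z - 3)*(z + 3)*(z^4 - 4*z^3 + 4*z^2) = z*(z - 3)*(z + 3)*(z^3 - 4*z^2 + 4*z) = z*(z - 3)*(z - 2)*(z + 3)*(z^2 - 2*z) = z^2*(z - 3)*(z - 2)*(z + 3)*(z - 2)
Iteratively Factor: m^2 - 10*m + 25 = (m - 5)*(m - 5)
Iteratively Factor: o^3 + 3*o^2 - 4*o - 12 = (o - 2)*(o^2 + 5*o + 6) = (o - 2)*(o + 3)*(o + 2)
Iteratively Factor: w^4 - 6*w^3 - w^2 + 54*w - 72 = (w - 4)*(w^3 - 2*w^2 - 9*w + 18) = (w - 4)*(w - 2)*(w^2 - 9) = (w - 4)*(w - 3)*(w - 2)*(w + 3)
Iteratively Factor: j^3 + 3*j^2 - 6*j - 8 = (j + 4)*(j^2 - j - 2) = (j - 2)*(j + 4)*(j + 1)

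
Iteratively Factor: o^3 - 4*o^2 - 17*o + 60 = (o - 3)*(o^2 - o - 20) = (o - 3)*(o + 4)*(o - 5)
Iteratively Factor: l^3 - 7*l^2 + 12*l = (l - 4)*(l^2 - 3*l) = l*(l - 4)*(l - 3)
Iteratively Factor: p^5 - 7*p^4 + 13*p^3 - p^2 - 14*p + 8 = (p + 1)*(p^4 - 8*p^3 + 21*p^2 - 22*p + 8) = (p - 2)*(p + 1)*(p^3 - 6*p^2 + 9*p - 4) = (p - 2)*(p - 1)*(p + 1)*(p^2 - 5*p + 4) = (p - 4)*(p - 2)*(p - 1)*(p + 1)*(p - 1)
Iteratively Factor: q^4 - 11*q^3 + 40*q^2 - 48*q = (q)*(q^3 - 11*q^2 + 40*q - 48) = q*(q - 3)*(q^2 - 8*q + 16) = q*(q - 4)*(q - 3)*(q - 4)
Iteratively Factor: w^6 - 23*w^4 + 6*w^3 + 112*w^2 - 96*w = (w)*(w^5 - 23*w^3 + 6*w^2 + 112*w - 96) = w*(w - 4)*(w^4 + 4*w^3 - 7*w^2 - 22*w + 24) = w*(w - 4)*(w + 4)*(w^3 - 7*w + 6) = w*(w - 4)*(w + 3)*(w + 4)*(w^2 - 3*w + 2) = w*(w - 4)*(w - 1)*(w + 3)*(w + 4)*(w - 2)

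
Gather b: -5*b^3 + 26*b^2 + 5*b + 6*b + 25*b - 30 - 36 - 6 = -5*b^3 + 26*b^2 + 36*b - 72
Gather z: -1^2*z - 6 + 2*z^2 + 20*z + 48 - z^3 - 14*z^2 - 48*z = -z^3 - 12*z^2 - 29*z + 42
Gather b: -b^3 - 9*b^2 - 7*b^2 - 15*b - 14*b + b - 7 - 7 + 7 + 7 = -b^3 - 16*b^2 - 28*b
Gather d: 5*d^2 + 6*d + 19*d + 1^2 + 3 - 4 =5*d^2 + 25*d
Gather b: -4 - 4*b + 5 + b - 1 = -3*b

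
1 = 1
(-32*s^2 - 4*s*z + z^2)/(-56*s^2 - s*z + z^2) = (4*s + z)/(7*s + z)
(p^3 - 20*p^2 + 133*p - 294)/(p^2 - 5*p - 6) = (p^2 - 14*p + 49)/(p + 1)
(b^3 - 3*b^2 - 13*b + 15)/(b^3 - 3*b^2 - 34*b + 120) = (b^2 + 2*b - 3)/(b^2 + 2*b - 24)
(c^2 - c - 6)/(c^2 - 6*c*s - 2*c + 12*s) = (c^2 - c - 6)/(c^2 - 6*c*s - 2*c + 12*s)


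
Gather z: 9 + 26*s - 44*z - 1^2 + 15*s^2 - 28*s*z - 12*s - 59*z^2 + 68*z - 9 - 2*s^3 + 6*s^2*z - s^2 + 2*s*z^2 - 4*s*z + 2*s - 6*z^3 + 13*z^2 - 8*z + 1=-2*s^3 + 14*s^2 + 16*s - 6*z^3 + z^2*(2*s - 46) + z*(6*s^2 - 32*s + 16)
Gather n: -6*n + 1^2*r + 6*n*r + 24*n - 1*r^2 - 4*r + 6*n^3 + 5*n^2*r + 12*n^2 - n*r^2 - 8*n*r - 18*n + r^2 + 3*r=6*n^3 + n^2*(5*r + 12) + n*(-r^2 - 2*r)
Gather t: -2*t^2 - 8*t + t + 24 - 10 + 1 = -2*t^2 - 7*t + 15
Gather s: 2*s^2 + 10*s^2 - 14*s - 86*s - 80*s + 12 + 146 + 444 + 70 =12*s^2 - 180*s + 672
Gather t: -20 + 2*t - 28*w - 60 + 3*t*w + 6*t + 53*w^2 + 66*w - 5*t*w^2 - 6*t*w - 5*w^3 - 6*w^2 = t*(-5*w^2 - 3*w + 8) - 5*w^3 + 47*w^2 + 38*w - 80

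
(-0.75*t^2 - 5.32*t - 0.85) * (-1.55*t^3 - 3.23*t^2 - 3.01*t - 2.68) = 1.1625*t^5 + 10.6685*t^4 + 20.7586*t^3 + 20.7687*t^2 + 16.8161*t + 2.278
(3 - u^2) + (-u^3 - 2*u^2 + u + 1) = -u^3 - 3*u^2 + u + 4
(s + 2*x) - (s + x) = x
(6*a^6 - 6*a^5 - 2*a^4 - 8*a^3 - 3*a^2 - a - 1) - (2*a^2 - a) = 6*a^6 - 6*a^5 - 2*a^4 - 8*a^3 - 5*a^2 - 1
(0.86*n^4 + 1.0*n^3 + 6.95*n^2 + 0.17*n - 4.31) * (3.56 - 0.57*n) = -0.4902*n^5 + 2.4916*n^4 - 0.4015*n^3 + 24.6451*n^2 + 3.0619*n - 15.3436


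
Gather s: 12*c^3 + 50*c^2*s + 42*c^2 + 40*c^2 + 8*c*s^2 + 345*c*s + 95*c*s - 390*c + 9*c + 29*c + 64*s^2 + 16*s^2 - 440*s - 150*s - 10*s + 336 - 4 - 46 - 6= 12*c^3 + 82*c^2 - 352*c + s^2*(8*c + 80) + s*(50*c^2 + 440*c - 600) + 280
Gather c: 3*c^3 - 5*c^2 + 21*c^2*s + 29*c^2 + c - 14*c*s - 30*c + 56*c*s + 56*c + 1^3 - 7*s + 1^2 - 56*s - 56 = 3*c^3 + c^2*(21*s + 24) + c*(42*s + 27) - 63*s - 54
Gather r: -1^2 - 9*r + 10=9 - 9*r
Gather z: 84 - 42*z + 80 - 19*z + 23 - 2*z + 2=189 - 63*z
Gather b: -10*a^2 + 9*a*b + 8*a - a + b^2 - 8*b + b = -10*a^2 + 7*a + b^2 + b*(9*a - 7)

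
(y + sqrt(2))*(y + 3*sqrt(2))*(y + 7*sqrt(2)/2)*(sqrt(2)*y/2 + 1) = sqrt(2)*y^4/2 + 17*y^3/2 + 49*sqrt(2)*y^2/2 + 55*y + 21*sqrt(2)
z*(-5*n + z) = -5*n*z + z^2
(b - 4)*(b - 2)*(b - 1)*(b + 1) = b^4 - 6*b^3 + 7*b^2 + 6*b - 8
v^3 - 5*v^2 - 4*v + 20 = (v - 5)*(v - 2)*(v + 2)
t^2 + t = t*(t + 1)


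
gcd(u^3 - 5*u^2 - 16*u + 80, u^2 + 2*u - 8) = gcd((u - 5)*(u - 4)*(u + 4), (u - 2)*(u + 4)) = u + 4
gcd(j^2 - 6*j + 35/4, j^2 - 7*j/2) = j - 7/2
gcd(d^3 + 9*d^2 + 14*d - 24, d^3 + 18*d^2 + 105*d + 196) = d + 4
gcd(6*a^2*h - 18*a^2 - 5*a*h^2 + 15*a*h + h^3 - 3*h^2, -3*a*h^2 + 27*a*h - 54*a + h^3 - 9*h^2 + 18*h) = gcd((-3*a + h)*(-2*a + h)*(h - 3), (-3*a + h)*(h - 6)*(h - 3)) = 3*a*h - 9*a - h^2 + 3*h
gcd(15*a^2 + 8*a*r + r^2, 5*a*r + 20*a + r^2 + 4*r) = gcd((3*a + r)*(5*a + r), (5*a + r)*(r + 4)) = 5*a + r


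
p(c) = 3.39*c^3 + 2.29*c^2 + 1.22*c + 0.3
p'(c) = 10.17*c^2 + 4.58*c + 1.22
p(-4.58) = -282.94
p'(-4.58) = 193.57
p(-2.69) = -52.40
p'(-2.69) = 62.49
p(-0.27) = 0.07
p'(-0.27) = 0.72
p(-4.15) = -207.62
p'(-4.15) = 157.37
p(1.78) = 28.85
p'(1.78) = 41.60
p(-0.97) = -1.82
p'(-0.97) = 6.35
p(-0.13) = 0.17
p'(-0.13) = 0.80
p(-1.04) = -2.31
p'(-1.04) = 7.46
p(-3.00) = -74.28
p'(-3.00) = 79.01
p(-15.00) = -10944.00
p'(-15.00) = 2220.77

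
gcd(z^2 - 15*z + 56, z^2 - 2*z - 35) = z - 7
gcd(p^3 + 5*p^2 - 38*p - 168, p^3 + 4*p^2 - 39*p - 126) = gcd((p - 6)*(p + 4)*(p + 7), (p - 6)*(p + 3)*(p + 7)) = p^2 + p - 42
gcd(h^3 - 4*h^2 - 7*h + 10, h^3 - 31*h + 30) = h^2 - 6*h + 5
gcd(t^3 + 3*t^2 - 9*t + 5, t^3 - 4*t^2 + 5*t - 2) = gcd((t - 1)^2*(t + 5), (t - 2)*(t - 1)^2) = t^2 - 2*t + 1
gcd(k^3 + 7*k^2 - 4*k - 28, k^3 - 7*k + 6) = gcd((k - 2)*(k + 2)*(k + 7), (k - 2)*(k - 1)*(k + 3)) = k - 2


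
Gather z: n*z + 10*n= n*z + 10*n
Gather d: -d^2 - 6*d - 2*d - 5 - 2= -d^2 - 8*d - 7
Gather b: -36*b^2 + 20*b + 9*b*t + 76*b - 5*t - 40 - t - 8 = -36*b^2 + b*(9*t + 96) - 6*t - 48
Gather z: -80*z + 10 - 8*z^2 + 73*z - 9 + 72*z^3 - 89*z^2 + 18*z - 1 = 72*z^3 - 97*z^2 + 11*z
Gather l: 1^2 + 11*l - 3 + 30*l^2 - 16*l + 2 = 30*l^2 - 5*l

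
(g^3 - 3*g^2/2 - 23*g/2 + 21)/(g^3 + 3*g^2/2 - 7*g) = (g - 3)/g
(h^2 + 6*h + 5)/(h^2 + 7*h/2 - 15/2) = 2*(h + 1)/(2*h - 3)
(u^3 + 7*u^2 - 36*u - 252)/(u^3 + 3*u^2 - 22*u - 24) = (u^2 + u - 42)/(u^2 - 3*u - 4)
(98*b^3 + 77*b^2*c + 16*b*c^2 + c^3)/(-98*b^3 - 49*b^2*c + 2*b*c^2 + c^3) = (-7*b - c)/(7*b - c)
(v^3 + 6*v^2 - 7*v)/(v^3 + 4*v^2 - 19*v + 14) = v/(v - 2)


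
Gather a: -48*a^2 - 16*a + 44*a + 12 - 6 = -48*a^2 + 28*a + 6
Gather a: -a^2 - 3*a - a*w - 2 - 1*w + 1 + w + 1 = -a^2 + a*(-w - 3)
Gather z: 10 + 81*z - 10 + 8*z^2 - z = 8*z^2 + 80*z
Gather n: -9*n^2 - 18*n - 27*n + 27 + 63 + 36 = -9*n^2 - 45*n + 126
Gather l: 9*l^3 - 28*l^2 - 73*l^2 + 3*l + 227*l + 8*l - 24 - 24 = 9*l^3 - 101*l^2 + 238*l - 48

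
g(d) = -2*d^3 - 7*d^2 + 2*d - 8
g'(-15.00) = -1138.00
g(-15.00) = 5137.00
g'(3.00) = -94.00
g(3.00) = -119.00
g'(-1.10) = 10.14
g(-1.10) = -16.01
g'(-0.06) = 2.82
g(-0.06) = -8.14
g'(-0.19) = 4.44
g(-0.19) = -8.62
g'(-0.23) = 4.90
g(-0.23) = -8.81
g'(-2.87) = -7.24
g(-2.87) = -24.12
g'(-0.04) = 2.55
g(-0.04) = -8.09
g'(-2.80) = -5.84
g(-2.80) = -24.58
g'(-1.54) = 9.33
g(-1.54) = -20.38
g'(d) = -6*d^2 - 14*d + 2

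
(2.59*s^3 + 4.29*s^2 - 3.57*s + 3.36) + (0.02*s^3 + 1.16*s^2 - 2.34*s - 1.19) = 2.61*s^3 + 5.45*s^2 - 5.91*s + 2.17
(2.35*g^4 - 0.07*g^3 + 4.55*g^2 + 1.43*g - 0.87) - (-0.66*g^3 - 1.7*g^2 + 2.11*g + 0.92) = 2.35*g^4 + 0.59*g^3 + 6.25*g^2 - 0.68*g - 1.79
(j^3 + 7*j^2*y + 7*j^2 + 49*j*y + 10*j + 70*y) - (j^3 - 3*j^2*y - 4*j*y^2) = 10*j^2*y + 7*j^2 + 4*j*y^2 + 49*j*y + 10*j + 70*y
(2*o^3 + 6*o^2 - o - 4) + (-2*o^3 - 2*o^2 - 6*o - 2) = 4*o^2 - 7*o - 6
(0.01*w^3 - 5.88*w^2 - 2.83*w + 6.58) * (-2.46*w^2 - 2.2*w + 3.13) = -0.0246*w^5 + 14.4428*w^4 + 19.9291*w^3 - 28.3652*w^2 - 23.3339*w + 20.5954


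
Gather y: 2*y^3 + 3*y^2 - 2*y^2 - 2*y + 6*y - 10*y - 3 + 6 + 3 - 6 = 2*y^3 + y^2 - 6*y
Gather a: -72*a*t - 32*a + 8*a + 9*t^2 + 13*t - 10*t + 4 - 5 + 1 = a*(-72*t - 24) + 9*t^2 + 3*t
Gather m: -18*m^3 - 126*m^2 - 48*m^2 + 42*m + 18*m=-18*m^3 - 174*m^2 + 60*m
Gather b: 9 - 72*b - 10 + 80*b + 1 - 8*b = 0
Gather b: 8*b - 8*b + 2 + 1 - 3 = 0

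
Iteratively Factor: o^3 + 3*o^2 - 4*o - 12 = (o + 3)*(o^2 - 4) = (o + 2)*(o + 3)*(o - 2)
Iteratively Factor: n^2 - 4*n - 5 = (n + 1)*(n - 5)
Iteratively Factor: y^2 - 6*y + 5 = (y - 1)*(y - 5)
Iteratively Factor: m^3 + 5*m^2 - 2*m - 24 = (m - 2)*(m^2 + 7*m + 12) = (m - 2)*(m + 3)*(m + 4)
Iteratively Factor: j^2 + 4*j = (j)*(j + 4)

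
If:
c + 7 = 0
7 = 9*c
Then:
No Solution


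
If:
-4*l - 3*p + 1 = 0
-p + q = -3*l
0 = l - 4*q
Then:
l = 4/55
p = 13/55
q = 1/55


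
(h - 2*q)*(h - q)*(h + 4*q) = h^3 + h^2*q - 10*h*q^2 + 8*q^3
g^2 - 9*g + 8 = (g - 8)*(g - 1)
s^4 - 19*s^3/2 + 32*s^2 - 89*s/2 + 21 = (s - 7/2)*(s - 3)*(s - 2)*(s - 1)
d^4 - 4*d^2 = d^2*(d - 2)*(d + 2)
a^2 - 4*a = a*(a - 4)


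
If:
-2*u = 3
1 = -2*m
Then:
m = -1/2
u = -3/2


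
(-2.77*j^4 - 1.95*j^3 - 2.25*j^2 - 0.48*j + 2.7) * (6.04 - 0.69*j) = 1.9113*j^5 - 15.3853*j^4 - 10.2255*j^3 - 13.2588*j^2 - 4.7622*j + 16.308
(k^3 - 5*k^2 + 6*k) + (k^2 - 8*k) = k^3 - 4*k^2 - 2*k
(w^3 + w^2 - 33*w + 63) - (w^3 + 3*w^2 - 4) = -2*w^2 - 33*w + 67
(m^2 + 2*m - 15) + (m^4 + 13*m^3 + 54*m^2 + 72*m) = m^4 + 13*m^3 + 55*m^2 + 74*m - 15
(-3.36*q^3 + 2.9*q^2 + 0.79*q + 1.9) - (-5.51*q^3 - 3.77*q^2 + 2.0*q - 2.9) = 2.15*q^3 + 6.67*q^2 - 1.21*q + 4.8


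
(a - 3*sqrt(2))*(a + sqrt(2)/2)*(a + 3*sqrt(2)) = a^3 + sqrt(2)*a^2/2 - 18*a - 9*sqrt(2)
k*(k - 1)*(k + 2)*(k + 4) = k^4 + 5*k^3 + 2*k^2 - 8*k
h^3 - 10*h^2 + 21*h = h*(h - 7)*(h - 3)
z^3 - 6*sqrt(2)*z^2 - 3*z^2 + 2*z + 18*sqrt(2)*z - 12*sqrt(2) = (z - 2)*(z - 1)*(z - 6*sqrt(2))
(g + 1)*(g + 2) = g^2 + 3*g + 2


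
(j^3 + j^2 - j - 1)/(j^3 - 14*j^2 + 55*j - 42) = (j^2 + 2*j + 1)/(j^2 - 13*j + 42)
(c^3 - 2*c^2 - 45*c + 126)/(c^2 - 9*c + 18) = c + 7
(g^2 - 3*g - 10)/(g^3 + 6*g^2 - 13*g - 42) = (g - 5)/(g^2 + 4*g - 21)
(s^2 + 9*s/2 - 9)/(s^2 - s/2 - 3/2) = (s + 6)/(s + 1)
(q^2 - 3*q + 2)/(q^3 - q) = (q - 2)/(q*(q + 1))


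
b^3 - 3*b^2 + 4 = (b - 2)^2*(b + 1)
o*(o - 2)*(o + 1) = o^3 - o^2 - 2*o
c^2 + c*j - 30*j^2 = (c - 5*j)*(c + 6*j)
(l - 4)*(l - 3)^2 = l^3 - 10*l^2 + 33*l - 36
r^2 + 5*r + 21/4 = (r + 3/2)*(r + 7/2)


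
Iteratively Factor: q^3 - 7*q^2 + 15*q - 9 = (q - 3)*(q^2 - 4*q + 3) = (q - 3)*(q - 1)*(q - 3)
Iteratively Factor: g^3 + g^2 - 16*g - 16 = (g + 4)*(g^2 - 3*g - 4) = (g - 4)*(g + 4)*(g + 1)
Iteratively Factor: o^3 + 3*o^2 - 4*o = (o - 1)*(o^2 + 4*o) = o*(o - 1)*(o + 4)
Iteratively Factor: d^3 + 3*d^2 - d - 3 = (d - 1)*(d^2 + 4*d + 3) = (d - 1)*(d + 1)*(d + 3)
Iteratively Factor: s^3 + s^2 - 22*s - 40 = (s - 5)*(s^2 + 6*s + 8) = (s - 5)*(s + 4)*(s + 2)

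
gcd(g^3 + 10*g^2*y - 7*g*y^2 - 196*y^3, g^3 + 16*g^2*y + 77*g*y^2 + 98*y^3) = g^2 + 14*g*y + 49*y^2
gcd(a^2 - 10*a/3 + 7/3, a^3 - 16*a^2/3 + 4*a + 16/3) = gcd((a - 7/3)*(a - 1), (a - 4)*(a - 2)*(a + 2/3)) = 1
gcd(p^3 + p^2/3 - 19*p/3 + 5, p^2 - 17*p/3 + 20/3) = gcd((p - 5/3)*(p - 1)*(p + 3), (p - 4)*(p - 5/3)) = p - 5/3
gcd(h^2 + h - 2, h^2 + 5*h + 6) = h + 2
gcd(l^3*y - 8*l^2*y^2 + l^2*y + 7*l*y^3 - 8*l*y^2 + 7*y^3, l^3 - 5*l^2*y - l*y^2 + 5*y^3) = -l + y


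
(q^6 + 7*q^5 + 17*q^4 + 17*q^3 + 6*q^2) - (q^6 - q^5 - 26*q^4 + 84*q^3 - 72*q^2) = 8*q^5 + 43*q^4 - 67*q^3 + 78*q^2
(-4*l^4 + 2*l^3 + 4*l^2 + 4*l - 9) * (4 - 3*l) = 12*l^5 - 22*l^4 - 4*l^3 + 4*l^2 + 43*l - 36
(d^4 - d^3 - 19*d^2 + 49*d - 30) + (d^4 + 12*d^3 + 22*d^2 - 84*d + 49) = 2*d^4 + 11*d^3 + 3*d^2 - 35*d + 19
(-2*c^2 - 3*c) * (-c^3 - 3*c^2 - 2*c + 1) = 2*c^5 + 9*c^4 + 13*c^3 + 4*c^2 - 3*c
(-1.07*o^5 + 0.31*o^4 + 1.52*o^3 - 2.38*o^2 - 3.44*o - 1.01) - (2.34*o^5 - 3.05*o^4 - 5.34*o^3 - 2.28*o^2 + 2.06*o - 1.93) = -3.41*o^5 + 3.36*o^4 + 6.86*o^3 - 0.1*o^2 - 5.5*o + 0.92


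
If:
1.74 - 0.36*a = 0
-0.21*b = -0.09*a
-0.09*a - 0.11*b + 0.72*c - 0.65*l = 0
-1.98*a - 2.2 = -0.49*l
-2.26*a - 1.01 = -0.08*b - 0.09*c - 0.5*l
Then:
No Solution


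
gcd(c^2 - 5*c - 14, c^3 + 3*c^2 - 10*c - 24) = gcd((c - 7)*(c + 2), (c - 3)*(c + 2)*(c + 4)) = c + 2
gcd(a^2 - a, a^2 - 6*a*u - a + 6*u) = a - 1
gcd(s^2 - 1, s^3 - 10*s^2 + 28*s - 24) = 1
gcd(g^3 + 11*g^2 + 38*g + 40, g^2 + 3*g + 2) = g + 2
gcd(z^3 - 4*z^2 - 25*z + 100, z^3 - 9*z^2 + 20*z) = z^2 - 9*z + 20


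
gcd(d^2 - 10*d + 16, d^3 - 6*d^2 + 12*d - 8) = d - 2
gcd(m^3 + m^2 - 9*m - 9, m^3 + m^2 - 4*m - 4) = m + 1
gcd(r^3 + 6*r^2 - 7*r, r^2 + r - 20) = 1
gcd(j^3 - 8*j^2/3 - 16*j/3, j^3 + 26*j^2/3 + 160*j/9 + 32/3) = j + 4/3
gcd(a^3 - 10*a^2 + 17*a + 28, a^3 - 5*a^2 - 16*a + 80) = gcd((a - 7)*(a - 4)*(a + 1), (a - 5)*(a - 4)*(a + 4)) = a - 4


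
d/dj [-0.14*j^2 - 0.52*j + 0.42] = -0.28*j - 0.52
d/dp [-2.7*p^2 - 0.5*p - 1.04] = -5.4*p - 0.5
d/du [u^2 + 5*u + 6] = 2*u + 5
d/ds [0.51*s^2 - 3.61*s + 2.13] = 1.02*s - 3.61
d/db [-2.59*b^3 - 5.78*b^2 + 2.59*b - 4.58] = -7.77*b^2 - 11.56*b + 2.59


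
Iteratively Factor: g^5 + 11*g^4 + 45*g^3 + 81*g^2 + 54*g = (g + 3)*(g^4 + 8*g^3 + 21*g^2 + 18*g) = (g + 3)^2*(g^3 + 5*g^2 + 6*g) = (g + 2)*(g + 3)^2*(g^2 + 3*g) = g*(g + 2)*(g + 3)^2*(g + 3)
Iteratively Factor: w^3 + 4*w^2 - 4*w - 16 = (w - 2)*(w^2 + 6*w + 8) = (w - 2)*(w + 2)*(w + 4)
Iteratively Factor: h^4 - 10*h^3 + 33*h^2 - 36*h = (h - 3)*(h^3 - 7*h^2 + 12*h) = (h - 3)^2*(h^2 - 4*h) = h*(h - 3)^2*(h - 4)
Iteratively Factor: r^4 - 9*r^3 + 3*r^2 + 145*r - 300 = (r + 4)*(r^3 - 13*r^2 + 55*r - 75) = (r - 5)*(r + 4)*(r^2 - 8*r + 15) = (r - 5)^2*(r + 4)*(r - 3)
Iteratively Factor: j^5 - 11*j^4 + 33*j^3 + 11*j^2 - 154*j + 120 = (j - 1)*(j^4 - 10*j^3 + 23*j^2 + 34*j - 120) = (j - 1)*(j + 2)*(j^3 - 12*j^2 + 47*j - 60) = (j - 3)*(j - 1)*(j + 2)*(j^2 - 9*j + 20) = (j - 5)*(j - 3)*(j - 1)*(j + 2)*(j - 4)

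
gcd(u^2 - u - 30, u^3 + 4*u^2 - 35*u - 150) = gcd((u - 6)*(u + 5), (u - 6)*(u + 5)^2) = u^2 - u - 30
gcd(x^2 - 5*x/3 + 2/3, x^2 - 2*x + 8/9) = x - 2/3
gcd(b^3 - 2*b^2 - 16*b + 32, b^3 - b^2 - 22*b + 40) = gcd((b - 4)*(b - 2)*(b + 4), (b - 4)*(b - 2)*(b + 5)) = b^2 - 6*b + 8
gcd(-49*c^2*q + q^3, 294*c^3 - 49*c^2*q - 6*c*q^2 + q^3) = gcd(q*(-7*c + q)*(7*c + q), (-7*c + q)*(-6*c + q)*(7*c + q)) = -49*c^2 + q^2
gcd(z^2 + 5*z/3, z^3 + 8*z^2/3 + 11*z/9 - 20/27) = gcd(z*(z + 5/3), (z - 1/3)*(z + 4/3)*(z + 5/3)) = z + 5/3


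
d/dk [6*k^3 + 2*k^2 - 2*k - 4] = 18*k^2 + 4*k - 2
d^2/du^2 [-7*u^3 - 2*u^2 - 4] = -42*u - 4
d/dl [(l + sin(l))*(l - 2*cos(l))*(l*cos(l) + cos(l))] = (l + 1)*(l + sin(l))*(2*sin(l) + 1)*cos(l) + (l + 1)*(l - 2*cos(l))*(cos(l) + 1)*cos(l) - (l + sin(l))*(l - 2*cos(l))*(l*sin(l) - sqrt(2)*cos(l + pi/4))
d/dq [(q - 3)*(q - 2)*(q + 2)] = 3*q^2 - 6*q - 4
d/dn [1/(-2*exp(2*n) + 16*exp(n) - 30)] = (exp(n) - 4)*exp(n)/(exp(2*n) - 8*exp(n) + 15)^2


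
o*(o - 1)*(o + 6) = o^3 + 5*o^2 - 6*o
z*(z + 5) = z^2 + 5*z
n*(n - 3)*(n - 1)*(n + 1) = n^4 - 3*n^3 - n^2 + 3*n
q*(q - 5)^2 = q^3 - 10*q^2 + 25*q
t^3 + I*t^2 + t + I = (t - I)*(t + I)^2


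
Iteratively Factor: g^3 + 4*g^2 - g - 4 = (g + 1)*(g^2 + 3*g - 4) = (g + 1)*(g + 4)*(g - 1)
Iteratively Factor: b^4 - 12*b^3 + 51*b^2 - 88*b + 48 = (b - 4)*(b^3 - 8*b^2 + 19*b - 12) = (b - 4)*(b - 3)*(b^2 - 5*b + 4) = (b - 4)*(b - 3)*(b - 1)*(b - 4)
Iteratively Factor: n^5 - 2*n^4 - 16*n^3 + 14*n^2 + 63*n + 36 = (n + 1)*(n^4 - 3*n^3 - 13*n^2 + 27*n + 36) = (n - 4)*(n + 1)*(n^3 + n^2 - 9*n - 9) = (n - 4)*(n - 3)*(n + 1)*(n^2 + 4*n + 3) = (n - 4)*(n - 3)*(n + 1)*(n + 3)*(n + 1)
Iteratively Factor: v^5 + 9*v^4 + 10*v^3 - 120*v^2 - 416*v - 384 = (v + 2)*(v^4 + 7*v^3 - 4*v^2 - 112*v - 192) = (v + 2)*(v + 3)*(v^3 + 4*v^2 - 16*v - 64) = (v + 2)*(v + 3)*(v + 4)*(v^2 - 16) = (v - 4)*(v + 2)*(v + 3)*(v + 4)*(v + 4)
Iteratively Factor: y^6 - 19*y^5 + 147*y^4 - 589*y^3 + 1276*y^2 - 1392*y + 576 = (y - 3)*(y^5 - 16*y^4 + 99*y^3 - 292*y^2 + 400*y - 192) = (y - 3)^2*(y^4 - 13*y^3 + 60*y^2 - 112*y + 64) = (y - 4)*(y - 3)^2*(y^3 - 9*y^2 + 24*y - 16) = (y - 4)*(y - 3)^2*(y - 1)*(y^2 - 8*y + 16) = (y - 4)^2*(y - 3)^2*(y - 1)*(y - 4)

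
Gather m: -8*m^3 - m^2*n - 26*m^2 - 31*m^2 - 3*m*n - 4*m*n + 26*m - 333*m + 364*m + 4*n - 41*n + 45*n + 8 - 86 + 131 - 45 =-8*m^3 + m^2*(-n - 57) + m*(57 - 7*n) + 8*n + 8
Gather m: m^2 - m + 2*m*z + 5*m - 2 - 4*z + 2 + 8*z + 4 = m^2 + m*(2*z + 4) + 4*z + 4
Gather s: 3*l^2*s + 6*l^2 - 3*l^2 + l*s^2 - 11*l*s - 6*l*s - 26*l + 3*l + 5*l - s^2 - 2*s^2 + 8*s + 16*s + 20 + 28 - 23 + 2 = 3*l^2 - 18*l + s^2*(l - 3) + s*(3*l^2 - 17*l + 24) + 27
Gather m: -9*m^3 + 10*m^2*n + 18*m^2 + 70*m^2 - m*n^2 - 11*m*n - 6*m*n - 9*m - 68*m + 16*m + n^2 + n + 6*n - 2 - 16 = -9*m^3 + m^2*(10*n + 88) + m*(-n^2 - 17*n - 61) + n^2 + 7*n - 18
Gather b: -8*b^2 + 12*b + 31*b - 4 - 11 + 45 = -8*b^2 + 43*b + 30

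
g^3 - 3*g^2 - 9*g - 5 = (g - 5)*(g + 1)^2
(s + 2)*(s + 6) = s^2 + 8*s + 12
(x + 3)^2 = x^2 + 6*x + 9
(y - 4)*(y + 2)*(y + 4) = y^3 + 2*y^2 - 16*y - 32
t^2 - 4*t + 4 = (t - 2)^2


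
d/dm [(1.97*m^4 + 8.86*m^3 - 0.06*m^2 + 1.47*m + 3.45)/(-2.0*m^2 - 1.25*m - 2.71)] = (-7.88*m^5 - 25.1075*m^4 - 43.5048*m^3 - 69.0168*m^2 + 14.1252*m + 0.3288)/(4.0*m^4 + 5.0*m^3 + 12.4025*m^2 + 6.775*m + 7.3441)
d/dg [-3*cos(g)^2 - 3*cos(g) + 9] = 3*sin(g) + 3*sin(2*g)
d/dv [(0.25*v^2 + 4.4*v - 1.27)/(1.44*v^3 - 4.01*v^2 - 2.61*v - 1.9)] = (-0.36*v^4 - 12.672*v^3 + 22.4779*v^2 - 11.1354*v - 11.6747)/(2.0736*v^6 - 11.5488*v^5 + 8.5633*v^4 + 15.4602*v^3 + 22.0501*v^2 + 9.918*v + 3.61)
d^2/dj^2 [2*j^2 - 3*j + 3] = 4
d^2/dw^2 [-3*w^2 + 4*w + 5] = -6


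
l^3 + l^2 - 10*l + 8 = (l - 2)*(l - 1)*(l + 4)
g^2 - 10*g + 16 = (g - 8)*(g - 2)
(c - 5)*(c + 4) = c^2 - c - 20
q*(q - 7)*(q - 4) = q^3 - 11*q^2 + 28*q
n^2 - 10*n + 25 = (n - 5)^2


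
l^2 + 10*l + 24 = (l + 4)*(l + 6)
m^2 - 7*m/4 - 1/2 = (m - 2)*(m + 1/4)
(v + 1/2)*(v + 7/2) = v^2 + 4*v + 7/4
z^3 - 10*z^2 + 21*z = z*(z - 7)*(z - 3)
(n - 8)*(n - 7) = n^2 - 15*n + 56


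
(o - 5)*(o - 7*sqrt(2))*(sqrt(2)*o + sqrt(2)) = sqrt(2)*o^3 - 14*o^2 - 4*sqrt(2)*o^2 - 5*sqrt(2)*o + 56*o + 70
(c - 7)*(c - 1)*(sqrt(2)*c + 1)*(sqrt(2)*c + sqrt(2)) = 2*c^4 - 14*c^3 + sqrt(2)*c^3 - 7*sqrt(2)*c^2 - 2*c^2 - sqrt(2)*c + 14*c + 7*sqrt(2)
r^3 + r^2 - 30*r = r*(r - 5)*(r + 6)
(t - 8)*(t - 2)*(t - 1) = t^3 - 11*t^2 + 26*t - 16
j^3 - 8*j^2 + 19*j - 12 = (j - 4)*(j - 3)*(j - 1)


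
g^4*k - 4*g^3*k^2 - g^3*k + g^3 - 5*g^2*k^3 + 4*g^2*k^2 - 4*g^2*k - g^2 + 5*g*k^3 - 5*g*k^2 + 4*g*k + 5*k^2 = (g - 1)*(g - 5*k)*(g + k)*(g*k + 1)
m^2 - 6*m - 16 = (m - 8)*(m + 2)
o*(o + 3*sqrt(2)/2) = o^2 + 3*sqrt(2)*o/2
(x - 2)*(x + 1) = x^2 - x - 2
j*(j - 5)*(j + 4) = j^3 - j^2 - 20*j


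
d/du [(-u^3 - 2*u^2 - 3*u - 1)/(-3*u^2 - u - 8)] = (3*u^4 + 2*u^3 + 17*u^2 + 26*u + 23)/(9*u^4 + 6*u^3 + 49*u^2 + 16*u + 64)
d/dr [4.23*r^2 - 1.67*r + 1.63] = 8.46*r - 1.67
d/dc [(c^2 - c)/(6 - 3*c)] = (-c^2 + 4*c - 2)/(3*(c^2 - 4*c + 4))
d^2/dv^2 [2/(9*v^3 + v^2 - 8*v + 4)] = 4*(-(27*v + 1)*(9*v^3 + v^2 - 8*v + 4) + (27*v^2 + 2*v - 8)^2)/(9*v^3 + v^2 - 8*v + 4)^3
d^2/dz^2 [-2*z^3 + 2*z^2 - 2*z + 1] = 4 - 12*z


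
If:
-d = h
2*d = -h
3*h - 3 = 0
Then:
No Solution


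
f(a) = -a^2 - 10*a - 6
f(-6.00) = 18.00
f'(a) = -2*a - 10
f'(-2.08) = -5.84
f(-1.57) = 7.24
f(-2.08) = 10.47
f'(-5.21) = 0.42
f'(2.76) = -15.52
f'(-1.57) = -6.86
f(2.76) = -41.22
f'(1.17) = -12.34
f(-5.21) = 18.96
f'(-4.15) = -1.70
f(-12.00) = -30.00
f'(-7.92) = 5.84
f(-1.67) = 7.91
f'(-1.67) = -6.66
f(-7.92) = 10.47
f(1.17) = -19.07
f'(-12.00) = 14.00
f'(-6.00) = 2.00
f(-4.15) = 18.28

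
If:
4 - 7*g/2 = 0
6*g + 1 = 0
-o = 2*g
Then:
No Solution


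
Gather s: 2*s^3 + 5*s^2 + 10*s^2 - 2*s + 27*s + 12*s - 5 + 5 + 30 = 2*s^3 + 15*s^2 + 37*s + 30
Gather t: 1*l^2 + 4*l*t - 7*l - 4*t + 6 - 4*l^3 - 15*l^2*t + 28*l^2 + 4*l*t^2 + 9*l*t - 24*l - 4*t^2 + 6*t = -4*l^3 + 29*l^2 - 31*l + t^2*(4*l - 4) + t*(-15*l^2 + 13*l + 2) + 6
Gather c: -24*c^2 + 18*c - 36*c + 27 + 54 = -24*c^2 - 18*c + 81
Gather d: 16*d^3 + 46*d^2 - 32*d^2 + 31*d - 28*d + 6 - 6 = 16*d^3 + 14*d^2 + 3*d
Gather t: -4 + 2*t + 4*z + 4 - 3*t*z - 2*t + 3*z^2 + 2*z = -3*t*z + 3*z^2 + 6*z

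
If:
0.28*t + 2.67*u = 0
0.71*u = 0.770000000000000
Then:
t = -10.34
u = 1.08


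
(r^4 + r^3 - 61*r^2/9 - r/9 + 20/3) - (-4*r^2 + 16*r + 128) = r^4 + r^3 - 25*r^2/9 - 145*r/9 - 364/3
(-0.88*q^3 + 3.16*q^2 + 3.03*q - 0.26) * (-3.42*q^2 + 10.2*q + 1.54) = 3.0096*q^5 - 19.7832*q^4 + 20.5142*q^3 + 36.6616*q^2 + 2.0142*q - 0.4004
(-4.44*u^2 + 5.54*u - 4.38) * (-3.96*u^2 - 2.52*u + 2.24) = 17.5824*u^4 - 10.7496*u^3 - 6.5616*u^2 + 23.4472*u - 9.8112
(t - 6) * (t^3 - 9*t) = t^4 - 6*t^3 - 9*t^2 + 54*t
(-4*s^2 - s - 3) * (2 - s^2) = 4*s^4 + s^3 - 5*s^2 - 2*s - 6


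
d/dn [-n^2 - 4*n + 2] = -2*n - 4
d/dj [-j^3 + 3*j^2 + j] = -3*j^2 + 6*j + 1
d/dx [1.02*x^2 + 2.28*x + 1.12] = 2.04*x + 2.28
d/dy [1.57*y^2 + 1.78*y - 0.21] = 3.14*y + 1.78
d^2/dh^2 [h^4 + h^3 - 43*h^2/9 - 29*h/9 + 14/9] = 12*h^2 + 6*h - 86/9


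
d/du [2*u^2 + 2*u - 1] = 4*u + 2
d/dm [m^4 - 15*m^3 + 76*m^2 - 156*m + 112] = 4*m^3 - 45*m^2 + 152*m - 156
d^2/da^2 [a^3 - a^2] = 6*a - 2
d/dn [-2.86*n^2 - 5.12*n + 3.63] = -5.72*n - 5.12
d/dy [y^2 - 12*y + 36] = 2*y - 12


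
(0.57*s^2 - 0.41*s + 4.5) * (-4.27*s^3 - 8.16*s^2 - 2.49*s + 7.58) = -2.4339*s^5 - 2.9005*s^4 - 17.2887*s^3 - 31.3785*s^2 - 14.3128*s + 34.11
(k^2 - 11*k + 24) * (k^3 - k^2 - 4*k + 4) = k^5 - 12*k^4 + 31*k^3 + 24*k^2 - 140*k + 96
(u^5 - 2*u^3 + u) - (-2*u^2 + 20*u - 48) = u^5 - 2*u^3 + 2*u^2 - 19*u + 48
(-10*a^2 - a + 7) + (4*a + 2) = -10*a^2 + 3*a + 9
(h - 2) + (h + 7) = 2*h + 5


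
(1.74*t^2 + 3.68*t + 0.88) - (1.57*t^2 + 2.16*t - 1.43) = 0.17*t^2 + 1.52*t + 2.31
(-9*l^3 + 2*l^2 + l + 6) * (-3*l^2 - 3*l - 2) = 27*l^5 + 21*l^4 + 9*l^3 - 25*l^2 - 20*l - 12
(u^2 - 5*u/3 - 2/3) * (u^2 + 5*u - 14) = u^4 + 10*u^3/3 - 23*u^2 + 20*u + 28/3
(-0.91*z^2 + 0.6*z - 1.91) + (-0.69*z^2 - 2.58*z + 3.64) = -1.6*z^2 - 1.98*z + 1.73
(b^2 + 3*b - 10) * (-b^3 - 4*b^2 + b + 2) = -b^5 - 7*b^4 - b^3 + 45*b^2 - 4*b - 20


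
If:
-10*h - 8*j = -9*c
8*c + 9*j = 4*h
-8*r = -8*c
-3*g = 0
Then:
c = r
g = 0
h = 145*r/122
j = -22*r/61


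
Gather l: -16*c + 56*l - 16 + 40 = -16*c + 56*l + 24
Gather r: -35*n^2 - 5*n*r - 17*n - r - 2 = -35*n^2 - 17*n + r*(-5*n - 1) - 2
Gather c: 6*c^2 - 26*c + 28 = 6*c^2 - 26*c + 28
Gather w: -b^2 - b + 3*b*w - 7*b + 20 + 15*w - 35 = -b^2 - 8*b + w*(3*b + 15) - 15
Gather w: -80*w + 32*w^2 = 32*w^2 - 80*w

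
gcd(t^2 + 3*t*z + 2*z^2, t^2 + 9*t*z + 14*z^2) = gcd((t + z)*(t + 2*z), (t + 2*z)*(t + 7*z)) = t + 2*z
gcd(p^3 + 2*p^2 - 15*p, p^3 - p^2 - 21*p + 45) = p^2 + 2*p - 15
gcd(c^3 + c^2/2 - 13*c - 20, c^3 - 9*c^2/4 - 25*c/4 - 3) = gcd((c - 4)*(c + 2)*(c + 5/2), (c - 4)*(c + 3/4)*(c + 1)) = c - 4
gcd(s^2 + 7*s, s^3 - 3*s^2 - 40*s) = s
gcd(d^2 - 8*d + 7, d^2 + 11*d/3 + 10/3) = 1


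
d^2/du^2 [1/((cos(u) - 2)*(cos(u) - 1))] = (-4*sin(u)^4 + 3*sin(u)^2 - 69*cos(u)/4 + 9*cos(3*u)/4 + 15)/((cos(u) - 2)^3*(cos(u) - 1)^3)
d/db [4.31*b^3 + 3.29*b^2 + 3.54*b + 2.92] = 12.93*b^2 + 6.58*b + 3.54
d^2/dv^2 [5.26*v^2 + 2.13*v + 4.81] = 10.5200000000000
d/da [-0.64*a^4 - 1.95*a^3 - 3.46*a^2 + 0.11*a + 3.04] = -2.56*a^3 - 5.85*a^2 - 6.92*a + 0.11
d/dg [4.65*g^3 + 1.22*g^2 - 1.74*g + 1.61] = 13.95*g^2 + 2.44*g - 1.74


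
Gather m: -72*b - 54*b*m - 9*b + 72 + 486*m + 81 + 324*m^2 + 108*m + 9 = -81*b + 324*m^2 + m*(594 - 54*b) + 162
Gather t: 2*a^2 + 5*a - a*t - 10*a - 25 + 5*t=2*a^2 - 5*a + t*(5 - a) - 25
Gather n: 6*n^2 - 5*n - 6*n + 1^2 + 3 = 6*n^2 - 11*n + 4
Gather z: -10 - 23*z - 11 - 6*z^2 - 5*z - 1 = -6*z^2 - 28*z - 22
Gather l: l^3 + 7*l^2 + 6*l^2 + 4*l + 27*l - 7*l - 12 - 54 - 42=l^3 + 13*l^2 + 24*l - 108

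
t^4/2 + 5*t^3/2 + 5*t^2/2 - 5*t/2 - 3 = (t/2 + 1/2)*(t - 1)*(t + 2)*(t + 3)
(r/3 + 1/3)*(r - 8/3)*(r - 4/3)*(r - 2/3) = r^4/3 - 11*r^3/9 + 14*r^2/27 + 104*r/81 - 64/81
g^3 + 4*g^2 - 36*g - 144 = (g - 6)*(g + 4)*(g + 6)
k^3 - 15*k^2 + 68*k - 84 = (k - 7)*(k - 6)*(k - 2)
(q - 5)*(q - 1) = q^2 - 6*q + 5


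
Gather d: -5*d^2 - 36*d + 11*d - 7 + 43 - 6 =-5*d^2 - 25*d + 30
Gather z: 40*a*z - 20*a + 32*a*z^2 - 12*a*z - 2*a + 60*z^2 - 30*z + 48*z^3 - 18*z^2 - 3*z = -22*a + 48*z^3 + z^2*(32*a + 42) + z*(28*a - 33)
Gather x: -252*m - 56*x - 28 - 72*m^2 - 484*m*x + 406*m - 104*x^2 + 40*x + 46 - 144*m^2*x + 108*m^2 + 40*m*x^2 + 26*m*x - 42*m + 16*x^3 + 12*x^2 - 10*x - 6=36*m^2 + 112*m + 16*x^3 + x^2*(40*m - 92) + x*(-144*m^2 - 458*m - 26) + 12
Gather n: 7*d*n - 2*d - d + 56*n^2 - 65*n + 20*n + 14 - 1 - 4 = -3*d + 56*n^2 + n*(7*d - 45) + 9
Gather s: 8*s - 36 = 8*s - 36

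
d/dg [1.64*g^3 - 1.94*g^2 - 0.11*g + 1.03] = 4.92*g^2 - 3.88*g - 0.11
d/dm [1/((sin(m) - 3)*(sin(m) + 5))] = -2*(sin(m) + 1)*cos(m)/((sin(m) - 3)^2*(sin(m) + 5)^2)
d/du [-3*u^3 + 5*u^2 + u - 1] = -9*u^2 + 10*u + 1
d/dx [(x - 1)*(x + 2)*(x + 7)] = 3*x^2 + 16*x + 5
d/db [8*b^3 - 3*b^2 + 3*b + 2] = 24*b^2 - 6*b + 3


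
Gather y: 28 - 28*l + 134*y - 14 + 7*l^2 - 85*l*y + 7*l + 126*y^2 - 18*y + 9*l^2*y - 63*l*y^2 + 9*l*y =7*l^2 - 21*l + y^2*(126 - 63*l) + y*(9*l^2 - 76*l + 116) + 14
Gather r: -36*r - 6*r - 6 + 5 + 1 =-42*r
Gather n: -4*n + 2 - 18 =-4*n - 16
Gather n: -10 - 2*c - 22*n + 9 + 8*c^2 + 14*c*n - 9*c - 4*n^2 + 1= 8*c^2 - 11*c - 4*n^2 + n*(14*c - 22)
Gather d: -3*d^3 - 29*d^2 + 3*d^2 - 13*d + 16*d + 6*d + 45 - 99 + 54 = -3*d^3 - 26*d^2 + 9*d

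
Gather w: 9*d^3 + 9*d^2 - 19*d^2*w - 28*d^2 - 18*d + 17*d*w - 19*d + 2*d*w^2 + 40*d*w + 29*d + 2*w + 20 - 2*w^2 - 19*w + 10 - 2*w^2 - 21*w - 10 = 9*d^3 - 19*d^2 - 8*d + w^2*(2*d - 4) + w*(-19*d^2 + 57*d - 38) + 20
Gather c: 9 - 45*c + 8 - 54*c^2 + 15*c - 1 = -54*c^2 - 30*c + 16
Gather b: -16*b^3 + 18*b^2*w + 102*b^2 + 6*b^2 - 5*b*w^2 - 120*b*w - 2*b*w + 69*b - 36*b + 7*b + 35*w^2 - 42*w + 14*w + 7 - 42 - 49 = -16*b^3 + b^2*(18*w + 108) + b*(-5*w^2 - 122*w + 40) + 35*w^2 - 28*w - 84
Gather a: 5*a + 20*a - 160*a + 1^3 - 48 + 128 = 81 - 135*a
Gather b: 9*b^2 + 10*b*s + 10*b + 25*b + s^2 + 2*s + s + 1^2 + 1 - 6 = 9*b^2 + b*(10*s + 35) + s^2 + 3*s - 4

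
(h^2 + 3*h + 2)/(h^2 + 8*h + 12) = (h + 1)/(h + 6)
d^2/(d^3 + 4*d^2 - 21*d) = d/(d^2 + 4*d - 21)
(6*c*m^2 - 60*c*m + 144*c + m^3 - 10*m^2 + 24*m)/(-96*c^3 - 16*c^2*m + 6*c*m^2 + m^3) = (-m^2 + 10*m - 24)/(16*c^2 - m^2)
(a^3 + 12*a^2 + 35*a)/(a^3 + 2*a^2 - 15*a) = (a + 7)/(a - 3)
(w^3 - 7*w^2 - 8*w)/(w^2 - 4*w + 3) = w*(w^2 - 7*w - 8)/(w^2 - 4*w + 3)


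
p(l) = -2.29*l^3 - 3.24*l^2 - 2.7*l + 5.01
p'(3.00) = -83.97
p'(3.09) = -88.32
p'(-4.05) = -89.14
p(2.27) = -44.60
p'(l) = -6.87*l^2 - 6.48*l - 2.7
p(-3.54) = 75.55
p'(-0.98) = -2.95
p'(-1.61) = -10.07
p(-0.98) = 6.70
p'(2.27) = -52.81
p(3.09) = -101.83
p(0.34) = 3.63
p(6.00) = -622.47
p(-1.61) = 10.52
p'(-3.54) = -65.85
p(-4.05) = 114.93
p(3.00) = -94.08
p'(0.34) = -5.70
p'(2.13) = -47.67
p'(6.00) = -288.90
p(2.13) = -37.57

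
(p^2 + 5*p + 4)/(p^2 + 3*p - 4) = (p + 1)/(p - 1)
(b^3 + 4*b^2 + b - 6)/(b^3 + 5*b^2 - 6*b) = (b^2 + 5*b + 6)/(b*(b + 6))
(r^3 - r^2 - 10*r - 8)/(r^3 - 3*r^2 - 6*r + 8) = (r + 1)/(r - 1)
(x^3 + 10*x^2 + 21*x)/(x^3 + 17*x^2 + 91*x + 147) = x/(x + 7)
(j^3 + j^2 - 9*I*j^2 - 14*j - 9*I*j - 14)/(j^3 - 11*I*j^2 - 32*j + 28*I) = (j + 1)/(j - 2*I)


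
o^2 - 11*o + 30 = (o - 6)*(o - 5)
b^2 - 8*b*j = b*(b - 8*j)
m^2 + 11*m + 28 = (m + 4)*(m + 7)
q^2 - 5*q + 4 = (q - 4)*(q - 1)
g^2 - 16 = (g - 4)*(g + 4)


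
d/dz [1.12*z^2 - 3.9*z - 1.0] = 2.24*z - 3.9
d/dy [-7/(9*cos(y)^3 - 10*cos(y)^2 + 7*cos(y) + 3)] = 7*(-27*cos(y)^2 + 20*cos(y) - 7)*sin(y)/(9*cos(y)^3 - 10*cos(y)^2 + 7*cos(y) + 3)^2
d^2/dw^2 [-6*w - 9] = 0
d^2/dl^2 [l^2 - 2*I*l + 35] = 2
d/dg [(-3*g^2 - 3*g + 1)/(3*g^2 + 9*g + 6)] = (-6*g^2 - 14*g - 9)/(3*(g^4 + 6*g^3 + 13*g^2 + 12*g + 4))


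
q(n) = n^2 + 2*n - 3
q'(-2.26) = -2.52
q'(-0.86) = 0.28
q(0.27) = -2.39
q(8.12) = 79.17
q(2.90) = 11.21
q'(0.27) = 2.54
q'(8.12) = 18.24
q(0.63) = -1.34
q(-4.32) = 7.02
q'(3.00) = 8.00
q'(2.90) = 7.80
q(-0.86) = -3.98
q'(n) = 2*n + 2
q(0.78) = -0.83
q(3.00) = 12.00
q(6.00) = 45.00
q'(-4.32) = -6.64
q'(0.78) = 3.56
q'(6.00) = 14.00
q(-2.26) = -2.41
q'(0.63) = 3.26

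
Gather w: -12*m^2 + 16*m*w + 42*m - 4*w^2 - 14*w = -12*m^2 + 42*m - 4*w^2 + w*(16*m - 14)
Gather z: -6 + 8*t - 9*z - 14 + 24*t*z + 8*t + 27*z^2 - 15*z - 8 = 16*t + 27*z^2 + z*(24*t - 24) - 28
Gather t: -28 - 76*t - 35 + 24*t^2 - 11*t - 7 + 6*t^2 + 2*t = 30*t^2 - 85*t - 70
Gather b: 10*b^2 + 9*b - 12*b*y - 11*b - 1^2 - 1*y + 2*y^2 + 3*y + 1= 10*b^2 + b*(-12*y - 2) + 2*y^2 + 2*y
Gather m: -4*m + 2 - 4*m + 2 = 4 - 8*m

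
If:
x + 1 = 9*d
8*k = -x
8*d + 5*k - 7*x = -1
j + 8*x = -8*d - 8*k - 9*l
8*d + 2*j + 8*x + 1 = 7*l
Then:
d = 69/485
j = -29653/12125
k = -17/485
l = -883/12125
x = 136/485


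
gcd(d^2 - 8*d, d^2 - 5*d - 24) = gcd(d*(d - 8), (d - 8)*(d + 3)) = d - 8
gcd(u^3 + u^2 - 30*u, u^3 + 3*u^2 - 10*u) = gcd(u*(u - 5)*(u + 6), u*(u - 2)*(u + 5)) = u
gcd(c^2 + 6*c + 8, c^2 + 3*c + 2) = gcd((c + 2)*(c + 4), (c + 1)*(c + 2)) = c + 2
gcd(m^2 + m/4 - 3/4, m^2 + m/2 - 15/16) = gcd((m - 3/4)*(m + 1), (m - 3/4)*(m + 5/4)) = m - 3/4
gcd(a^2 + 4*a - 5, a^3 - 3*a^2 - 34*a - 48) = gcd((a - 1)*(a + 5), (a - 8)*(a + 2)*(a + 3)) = 1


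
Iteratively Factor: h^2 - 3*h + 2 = (h - 1)*(h - 2)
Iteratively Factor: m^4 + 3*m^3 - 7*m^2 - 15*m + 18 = (m - 1)*(m^3 + 4*m^2 - 3*m - 18) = (m - 1)*(m + 3)*(m^2 + m - 6) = (m - 1)*(m + 3)^2*(m - 2)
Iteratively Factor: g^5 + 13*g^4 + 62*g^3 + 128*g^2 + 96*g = (g + 3)*(g^4 + 10*g^3 + 32*g^2 + 32*g) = g*(g + 3)*(g^3 + 10*g^2 + 32*g + 32) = g*(g + 2)*(g + 3)*(g^2 + 8*g + 16) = g*(g + 2)*(g + 3)*(g + 4)*(g + 4)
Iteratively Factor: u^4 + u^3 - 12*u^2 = (u)*(u^3 + u^2 - 12*u) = u^2*(u^2 + u - 12) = u^2*(u + 4)*(u - 3)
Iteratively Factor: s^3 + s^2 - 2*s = (s + 2)*(s^2 - s) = s*(s + 2)*(s - 1)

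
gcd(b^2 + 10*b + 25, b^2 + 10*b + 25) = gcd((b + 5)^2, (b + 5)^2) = b^2 + 10*b + 25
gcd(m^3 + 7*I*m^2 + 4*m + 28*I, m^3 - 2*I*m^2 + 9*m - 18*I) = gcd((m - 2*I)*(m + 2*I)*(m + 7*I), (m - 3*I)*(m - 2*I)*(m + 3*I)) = m - 2*I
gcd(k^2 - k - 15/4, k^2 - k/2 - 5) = k - 5/2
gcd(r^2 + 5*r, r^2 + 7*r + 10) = r + 5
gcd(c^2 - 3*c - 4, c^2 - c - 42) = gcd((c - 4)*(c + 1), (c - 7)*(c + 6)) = 1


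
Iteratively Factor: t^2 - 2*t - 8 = (t - 4)*(t + 2)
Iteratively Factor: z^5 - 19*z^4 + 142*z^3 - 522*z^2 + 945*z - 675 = (z - 3)*(z^4 - 16*z^3 + 94*z^2 - 240*z + 225) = (z - 3)^2*(z^3 - 13*z^2 + 55*z - 75) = (z - 5)*(z - 3)^2*(z^2 - 8*z + 15) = (z - 5)*(z - 3)^3*(z - 5)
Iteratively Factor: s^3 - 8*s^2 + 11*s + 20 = (s - 5)*(s^2 - 3*s - 4) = (s - 5)*(s + 1)*(s - 4)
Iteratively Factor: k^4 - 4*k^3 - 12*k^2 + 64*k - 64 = (k - 2)*(k^3 - 2*k^2 - 16*k + 32) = (k - 2)^2*(k^2 - 16) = (k - 4)*(k - 2)^2*(k + 4)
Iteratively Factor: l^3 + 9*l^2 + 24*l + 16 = (l + 4)*(l^2 + 5*l + 4) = (l + 4)^2*(l + 1)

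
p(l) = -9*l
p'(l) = -9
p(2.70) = -24.30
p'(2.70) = -9.00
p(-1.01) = 9.09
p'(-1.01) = -9.00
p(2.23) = -20.07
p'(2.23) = -9.00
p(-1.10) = 9.90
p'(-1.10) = -9.00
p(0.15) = -1.35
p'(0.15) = -9.00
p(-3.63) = 32.67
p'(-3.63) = -9.00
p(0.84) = -7.56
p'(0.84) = -9.00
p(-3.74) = 33.66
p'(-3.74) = -9.00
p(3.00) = -27.00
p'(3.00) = -9.00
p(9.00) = -81.00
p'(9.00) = -9.00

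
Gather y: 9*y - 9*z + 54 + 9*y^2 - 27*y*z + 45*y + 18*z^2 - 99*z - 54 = 9*y^2 + y*(54 - 27*z) + 18*z^2 - 108*z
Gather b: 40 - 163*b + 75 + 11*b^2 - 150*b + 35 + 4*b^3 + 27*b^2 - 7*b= 4*b^3 + 38*b^2 - 320*b + 150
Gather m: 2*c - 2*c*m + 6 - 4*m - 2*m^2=2*c - 2*m^2 + m*(-2*c - 4) + 6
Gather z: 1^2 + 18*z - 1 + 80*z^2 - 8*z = 80*z^2 + 10*z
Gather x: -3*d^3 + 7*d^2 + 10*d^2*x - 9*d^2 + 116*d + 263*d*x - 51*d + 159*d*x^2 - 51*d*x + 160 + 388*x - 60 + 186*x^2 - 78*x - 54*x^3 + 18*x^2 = -3*d^3 - 2*d^2 + 65*d - 54*x^3 + x^2*(159*d + 204) + x*(10*d^2 + 212*d + 310) + 100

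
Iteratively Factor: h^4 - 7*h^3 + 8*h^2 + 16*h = (h - 4)*(h^3 - 3*h^2 - 4*h) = (h - 4)^2*(h^2 + h) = (h - 4)^2*(h + 1)*(h)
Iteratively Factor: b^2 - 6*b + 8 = (b - 4)*(b - 2)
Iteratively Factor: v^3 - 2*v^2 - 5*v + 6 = (v - 3)*(v^2 + v - 2) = (v - 3)*(v - 1)*(v + 2)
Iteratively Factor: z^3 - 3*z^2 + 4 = (z + 1)*(z^2 - 4*z + 4) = (z - 2)*(z + 1)*(z - 2)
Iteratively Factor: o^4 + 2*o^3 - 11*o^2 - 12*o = (o + 1)*(o^3 + o^2 - 12*o) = (o + 1)*(o + 4)*(o^2 - 3*o) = (o - 3)*(o + 1)*(o + 4)*(o)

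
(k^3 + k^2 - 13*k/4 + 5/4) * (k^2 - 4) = k^5 + k^4 - 29*k^3/4 - 11*k^2/4 + 13*k - 5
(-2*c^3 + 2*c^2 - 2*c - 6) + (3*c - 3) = -2*c^3 + 2*c^2 + c - 9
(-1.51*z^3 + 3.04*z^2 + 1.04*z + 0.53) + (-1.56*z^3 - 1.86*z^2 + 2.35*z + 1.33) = -3.07*z^3 + 1.18*z^2 + 3.39*z + 1.86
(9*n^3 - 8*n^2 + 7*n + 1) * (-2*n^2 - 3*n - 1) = -18*n^5 - 11*n^4 + n^3 - 15*n^2 - 10*n - 1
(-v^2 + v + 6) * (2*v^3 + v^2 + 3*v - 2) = -2*v^5 + v^4 + 10*v^3 + 11*v^2 + 16*v - 12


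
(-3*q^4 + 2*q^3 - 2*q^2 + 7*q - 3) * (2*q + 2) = -6*q^5 - 2*q^4 + 10*q^2 + 8*q - 6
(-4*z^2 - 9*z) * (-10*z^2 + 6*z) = 40*z^4 + 66*z^3 - 54*z^2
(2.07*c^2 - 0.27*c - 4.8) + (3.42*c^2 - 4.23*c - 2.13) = 5.49*c^2 - 4.5*c - 6.93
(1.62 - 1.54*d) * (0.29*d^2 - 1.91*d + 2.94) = -0.4466*d^3 + 3.4112*d^2 - 7.6218*d + 4.7628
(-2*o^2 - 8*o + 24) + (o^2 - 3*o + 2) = -o^2 - 11*o + 26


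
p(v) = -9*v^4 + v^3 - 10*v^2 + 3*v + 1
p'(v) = -36*v^3 + 3*v^2 - 20*v + 3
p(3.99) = -2363.76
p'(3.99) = -2315.80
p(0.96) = -12.10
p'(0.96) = -45.29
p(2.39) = -328.95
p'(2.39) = -519.13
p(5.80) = -10307.73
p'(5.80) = -7036.11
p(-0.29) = -0.80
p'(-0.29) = 9.93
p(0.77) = -5.33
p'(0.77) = -27.06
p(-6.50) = -16781.19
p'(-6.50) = 10146.25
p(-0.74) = -9.80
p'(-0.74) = 34.03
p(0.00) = 1.00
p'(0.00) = 3.00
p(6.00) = -11789.00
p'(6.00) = -7785.00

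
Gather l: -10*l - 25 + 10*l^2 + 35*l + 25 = 10*l^2 + 25*l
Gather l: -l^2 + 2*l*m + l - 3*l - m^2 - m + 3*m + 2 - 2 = -l^2 + l*(2*m - 2) - m^2 + 2*m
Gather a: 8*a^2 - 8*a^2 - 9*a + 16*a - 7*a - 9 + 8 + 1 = 0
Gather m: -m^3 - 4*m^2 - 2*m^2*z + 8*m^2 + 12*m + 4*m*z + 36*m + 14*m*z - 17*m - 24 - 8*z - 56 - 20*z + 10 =-m^3 + m^2*(4 - 2*z) + m*(18*z + 31) - 28*z - 70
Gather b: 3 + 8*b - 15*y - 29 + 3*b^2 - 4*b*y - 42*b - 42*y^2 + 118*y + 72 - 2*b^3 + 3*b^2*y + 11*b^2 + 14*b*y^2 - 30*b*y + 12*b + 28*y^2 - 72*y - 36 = -2*b^3 + b^2*(3*y + 14) + b*(14*y^2 - 34*y - 22) - 14*y^2 + 31*y + 10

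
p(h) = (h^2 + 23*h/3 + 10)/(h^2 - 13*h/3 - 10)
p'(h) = (13/3 - 2*h)*(h^2 + 23*h/3 + 10)/(h^2 - 13*h/3 - 10)^2 + (2*h + 23/3)/(h^2 - 13*h/3 - 10)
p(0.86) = -1.33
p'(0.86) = -0.45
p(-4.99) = -0.09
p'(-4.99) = -0.10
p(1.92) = -1.94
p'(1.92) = -0.72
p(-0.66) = -0.80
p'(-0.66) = -0.27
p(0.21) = -1.07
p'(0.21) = -0.36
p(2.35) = -2.29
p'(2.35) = -0.90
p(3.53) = -3.86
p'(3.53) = -1.97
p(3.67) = -4.15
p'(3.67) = -2.21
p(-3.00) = -0.33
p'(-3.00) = -0.15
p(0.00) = -1.00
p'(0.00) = -0.33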